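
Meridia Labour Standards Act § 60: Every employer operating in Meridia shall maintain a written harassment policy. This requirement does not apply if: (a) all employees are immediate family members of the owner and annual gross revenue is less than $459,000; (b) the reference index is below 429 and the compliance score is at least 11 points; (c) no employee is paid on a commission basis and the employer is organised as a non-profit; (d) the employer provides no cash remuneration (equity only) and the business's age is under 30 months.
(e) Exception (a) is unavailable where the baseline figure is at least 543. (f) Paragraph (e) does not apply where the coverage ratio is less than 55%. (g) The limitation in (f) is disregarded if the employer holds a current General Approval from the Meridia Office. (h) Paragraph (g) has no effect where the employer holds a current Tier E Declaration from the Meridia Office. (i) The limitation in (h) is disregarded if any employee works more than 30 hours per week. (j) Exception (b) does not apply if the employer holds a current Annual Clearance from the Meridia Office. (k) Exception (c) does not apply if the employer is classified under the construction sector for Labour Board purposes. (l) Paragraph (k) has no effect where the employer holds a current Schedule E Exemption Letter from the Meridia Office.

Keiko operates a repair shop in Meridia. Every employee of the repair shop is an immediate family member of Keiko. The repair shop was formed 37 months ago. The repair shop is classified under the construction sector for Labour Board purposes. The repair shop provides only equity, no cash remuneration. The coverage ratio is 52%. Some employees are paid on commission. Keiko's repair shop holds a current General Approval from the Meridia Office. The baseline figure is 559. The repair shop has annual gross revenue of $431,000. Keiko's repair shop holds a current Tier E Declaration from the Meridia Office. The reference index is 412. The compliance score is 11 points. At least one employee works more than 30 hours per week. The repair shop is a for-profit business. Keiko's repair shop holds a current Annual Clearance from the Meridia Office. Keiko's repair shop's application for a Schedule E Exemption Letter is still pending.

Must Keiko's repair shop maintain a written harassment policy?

Exception (a): every employee is an immediate family member; annual gross revenue is $431,000, less than the $459,000 limit — every condition holds. Turning to paragraphs (e)–(i): (e) is engaged — the baseline figure is 559, meeting the 543 threshold. (f) would limit (e) — the coverage ratio is 52%, less than the 55% limit — but (g) sets (f) aside: (g) operates against (f): a current General Approval is held. (h) would limit (g) — a current Tier E Declaration is held — but (i) sets (h) aside: (i) applies — at least one employee exceeds 30 hours/week. (a) is therefore removed.
All of (b)'s requirements are met (the reference index is 412, below the 429 limit; the compliance score is 11 points, meeting the 11 points threshold). But applying paragraph (j): (j) applies — a current Annual Clearance is held. So (b) is unavailable.
Exception (c) requires that no employee is paid on a commission basis; but some employees are paid on commission, so (c) is unavailable.
Exception (d) requires that the business's age is under 30 months; but the business's age is 37 months, not under 30 months, so (d) is unavailable.
No exception is made out. Keiko's repair shop falls within the general rule.

Yes — Keiko's repair shop must maintain a written harassment policy.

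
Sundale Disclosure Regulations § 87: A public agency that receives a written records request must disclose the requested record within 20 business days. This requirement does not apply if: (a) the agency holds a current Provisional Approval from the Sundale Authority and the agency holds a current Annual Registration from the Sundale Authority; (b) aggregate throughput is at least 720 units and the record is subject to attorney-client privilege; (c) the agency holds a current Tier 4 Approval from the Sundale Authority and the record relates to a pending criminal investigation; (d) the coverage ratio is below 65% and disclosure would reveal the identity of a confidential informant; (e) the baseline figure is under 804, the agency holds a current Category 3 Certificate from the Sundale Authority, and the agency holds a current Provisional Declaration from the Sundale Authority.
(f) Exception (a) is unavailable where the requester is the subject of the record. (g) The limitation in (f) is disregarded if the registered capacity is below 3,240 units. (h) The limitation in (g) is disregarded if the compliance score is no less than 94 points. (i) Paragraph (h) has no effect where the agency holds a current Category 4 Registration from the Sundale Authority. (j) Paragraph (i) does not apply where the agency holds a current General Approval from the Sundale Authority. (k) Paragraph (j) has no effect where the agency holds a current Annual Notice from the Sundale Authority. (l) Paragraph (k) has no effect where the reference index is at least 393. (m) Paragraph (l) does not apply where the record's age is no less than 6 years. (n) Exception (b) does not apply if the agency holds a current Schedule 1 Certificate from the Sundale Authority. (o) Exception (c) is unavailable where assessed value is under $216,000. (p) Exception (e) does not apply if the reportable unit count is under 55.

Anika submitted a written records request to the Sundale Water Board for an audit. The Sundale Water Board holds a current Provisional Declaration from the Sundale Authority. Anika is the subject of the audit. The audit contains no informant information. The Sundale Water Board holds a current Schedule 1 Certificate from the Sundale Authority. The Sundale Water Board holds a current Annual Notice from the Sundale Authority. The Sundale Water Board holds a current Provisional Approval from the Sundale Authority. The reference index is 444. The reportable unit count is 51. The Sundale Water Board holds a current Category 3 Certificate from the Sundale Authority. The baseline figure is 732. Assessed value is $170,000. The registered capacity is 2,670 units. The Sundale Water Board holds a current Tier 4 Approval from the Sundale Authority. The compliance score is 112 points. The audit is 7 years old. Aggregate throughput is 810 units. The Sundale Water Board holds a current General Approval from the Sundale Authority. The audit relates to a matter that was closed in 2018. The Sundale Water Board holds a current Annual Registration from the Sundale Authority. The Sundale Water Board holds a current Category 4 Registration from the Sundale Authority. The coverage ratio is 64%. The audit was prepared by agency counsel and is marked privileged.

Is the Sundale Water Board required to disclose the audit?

Exception (a): a current Provisional Approval is held; a current Annual Registration is held — every condition holds. Under paragraphs (f)–(m): (f) would limit (a) — Anika is the subject of the audit — but (g) sets (f) aside: (g) operates against (f): the registered capacity is 2,670 units, below the 3,240 units limit. (h) applies (the compliance score is 112 points, meeting the 94 points threshold), but is itself disapplied by (i): (i) applies — a current Category 4 Registration is held. (j) is engaged (a current General Approval is held), but is itself disapplied by (k): (k) operates against (j): a current Annual Notice is held. (l) operates (the reference index is 444, meeting the 393 threshold), but is overridden by (m): (m) operates — the record's age is 7 years, meeting the 6 years threshold. Exception (a) stands.
Exception (b) is satisfied on its face — aggregate throughput is 810 units, meeting the 720 units threshold; the audit is privileged. Turning to paragraph (n): (n) applies — a current Schedule 1 Certificate is held. Exception (b) does not apply.
Exception (c) requires that the record relates to a pending criminal investigation; but the audit relates to a closed matter, so (c) is unavailable.
Exception (d) fails — the audit contains no informant information.
Exception (e)'s conditions are all satisfied: the baseline figure is 732, under the 804 limit; a current Category 3 Certificate is held; a current Provisional Declaration is held. But: (p) applies — the reportable unit count is 51, under the 55 limit. Exception (e) does not apply.

No — exception (a) applies; the Sundale Water Board is not required to disclose the audit.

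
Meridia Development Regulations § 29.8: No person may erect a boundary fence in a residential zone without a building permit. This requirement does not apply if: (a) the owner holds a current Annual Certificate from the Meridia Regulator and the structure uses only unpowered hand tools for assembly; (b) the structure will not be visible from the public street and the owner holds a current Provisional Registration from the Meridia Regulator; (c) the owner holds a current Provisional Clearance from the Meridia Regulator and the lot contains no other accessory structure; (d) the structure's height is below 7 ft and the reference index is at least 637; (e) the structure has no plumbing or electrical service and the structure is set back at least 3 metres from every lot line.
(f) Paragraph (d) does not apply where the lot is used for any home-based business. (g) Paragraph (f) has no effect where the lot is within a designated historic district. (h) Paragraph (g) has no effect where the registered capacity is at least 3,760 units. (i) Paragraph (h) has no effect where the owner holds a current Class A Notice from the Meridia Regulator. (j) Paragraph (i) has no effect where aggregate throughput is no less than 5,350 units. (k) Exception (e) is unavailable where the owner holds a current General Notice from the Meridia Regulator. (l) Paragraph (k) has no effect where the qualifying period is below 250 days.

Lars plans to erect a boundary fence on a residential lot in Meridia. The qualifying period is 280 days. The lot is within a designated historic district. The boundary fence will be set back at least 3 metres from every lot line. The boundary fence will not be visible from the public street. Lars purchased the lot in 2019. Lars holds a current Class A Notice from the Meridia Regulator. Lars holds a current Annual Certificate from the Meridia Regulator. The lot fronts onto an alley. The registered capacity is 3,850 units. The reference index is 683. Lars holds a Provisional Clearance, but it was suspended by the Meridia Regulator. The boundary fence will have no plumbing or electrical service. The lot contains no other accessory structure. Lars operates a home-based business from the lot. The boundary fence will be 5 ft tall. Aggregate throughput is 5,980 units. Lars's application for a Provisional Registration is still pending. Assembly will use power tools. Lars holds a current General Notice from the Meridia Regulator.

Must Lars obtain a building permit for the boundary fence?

Exception (a) requires that the structure uses only unpowered hand tools for assembly; but assembly uses power tools, so (a) is unavailable.
Exception (b) fails — no current Provisional Registration is held.
Exception (c) does not apply: the Provisional Clearance is not current.
Exception (d)'s conditions are all satisfied: the structure's height is 5 ft, below the 7 ft limit; the reference index is 683, meeting the 637 threshold. Turning to paragraphs (f)–(j): (f) operates against (d): a home-based business operates on the lot. (g) would limit (f) — the lot is in a historic district — but (h) sets (g) aside: (h) operates against (g): the registered capacity is 3,850 units, meeting the 3,760 units threshold. (i) would limit (h) — a current Class A Notice is held — but (j) sets (i) aside: (j) operates against (i): aggregate throughput is 5,980 units, meeting the 5,350 units threshold. So (d) is unavailable.
Exception (e): there is no plumbing or electrical service; the setback is at least 3 m on every side — every condition holds. But applying paragraphs (k)–(l): (k) operates against (e): a current General Notice is held. (l) does not operate here (the qualifying period is 280 days, not below 250 days), so (k) stands. So (e) is unavailable.
No exception is made out. Lars falls within the general rule.

Yes — Lars must obtain a building permit.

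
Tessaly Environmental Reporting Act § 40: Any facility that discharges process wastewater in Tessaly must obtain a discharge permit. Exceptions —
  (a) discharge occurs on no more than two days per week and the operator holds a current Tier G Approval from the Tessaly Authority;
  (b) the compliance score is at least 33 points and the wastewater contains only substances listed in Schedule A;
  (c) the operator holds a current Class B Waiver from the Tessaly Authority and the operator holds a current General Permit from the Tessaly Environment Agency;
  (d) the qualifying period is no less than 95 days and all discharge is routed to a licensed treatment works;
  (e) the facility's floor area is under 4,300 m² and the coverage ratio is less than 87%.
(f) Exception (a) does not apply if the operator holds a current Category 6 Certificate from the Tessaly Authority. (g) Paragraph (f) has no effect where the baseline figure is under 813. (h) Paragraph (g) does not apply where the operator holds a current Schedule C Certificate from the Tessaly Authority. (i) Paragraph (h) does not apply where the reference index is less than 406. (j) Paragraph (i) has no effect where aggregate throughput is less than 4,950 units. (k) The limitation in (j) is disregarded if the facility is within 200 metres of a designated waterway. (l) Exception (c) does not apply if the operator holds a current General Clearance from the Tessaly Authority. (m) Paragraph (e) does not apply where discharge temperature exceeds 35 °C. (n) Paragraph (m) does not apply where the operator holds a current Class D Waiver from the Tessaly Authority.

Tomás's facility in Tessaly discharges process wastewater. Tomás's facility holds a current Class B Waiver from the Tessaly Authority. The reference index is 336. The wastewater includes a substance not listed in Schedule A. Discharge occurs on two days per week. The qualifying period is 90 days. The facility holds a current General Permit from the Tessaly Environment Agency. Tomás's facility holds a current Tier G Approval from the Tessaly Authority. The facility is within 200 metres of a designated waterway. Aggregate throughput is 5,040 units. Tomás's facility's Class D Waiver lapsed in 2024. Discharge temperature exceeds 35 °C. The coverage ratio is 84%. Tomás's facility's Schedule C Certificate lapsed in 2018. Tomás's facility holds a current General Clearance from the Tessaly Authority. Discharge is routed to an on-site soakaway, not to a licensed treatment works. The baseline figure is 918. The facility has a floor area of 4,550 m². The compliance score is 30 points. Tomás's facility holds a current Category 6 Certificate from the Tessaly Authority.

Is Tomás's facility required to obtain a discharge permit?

Yes — Tomás's facility must obtain a discharge permit.

All of (a)'s requirements are met (discharge occurs on no more than two days per week; a current Tier G Approval is held). However, paragraphs (f)–(k) must be considered: (f) operates — a current Category 6 Certificate is held. (g) does not operate here (the baseline figure is 918, not under 813), so (f) stands. So (a) is unavailable.
Exception (b) fails — the compliance score is 30 points, short of 33 points.
Exception (c) is satisfied on its face — a current Class B Waiver is held; a current General Permit is held. However, paragraph (l) must be considered: (l) operates against (c): a current General Clearance is held. So (c) is unavailable.
Exception (d) requires that the qualifying period is no less than 95 days; but the qualifying period is 90 days, short of 95 days, so (d) is unavailable.
Exception (e) fails — the facility's floor area is 4,550 m², not under 4,300 m².
No exception is made out. Tomás's facility falls within the general rule.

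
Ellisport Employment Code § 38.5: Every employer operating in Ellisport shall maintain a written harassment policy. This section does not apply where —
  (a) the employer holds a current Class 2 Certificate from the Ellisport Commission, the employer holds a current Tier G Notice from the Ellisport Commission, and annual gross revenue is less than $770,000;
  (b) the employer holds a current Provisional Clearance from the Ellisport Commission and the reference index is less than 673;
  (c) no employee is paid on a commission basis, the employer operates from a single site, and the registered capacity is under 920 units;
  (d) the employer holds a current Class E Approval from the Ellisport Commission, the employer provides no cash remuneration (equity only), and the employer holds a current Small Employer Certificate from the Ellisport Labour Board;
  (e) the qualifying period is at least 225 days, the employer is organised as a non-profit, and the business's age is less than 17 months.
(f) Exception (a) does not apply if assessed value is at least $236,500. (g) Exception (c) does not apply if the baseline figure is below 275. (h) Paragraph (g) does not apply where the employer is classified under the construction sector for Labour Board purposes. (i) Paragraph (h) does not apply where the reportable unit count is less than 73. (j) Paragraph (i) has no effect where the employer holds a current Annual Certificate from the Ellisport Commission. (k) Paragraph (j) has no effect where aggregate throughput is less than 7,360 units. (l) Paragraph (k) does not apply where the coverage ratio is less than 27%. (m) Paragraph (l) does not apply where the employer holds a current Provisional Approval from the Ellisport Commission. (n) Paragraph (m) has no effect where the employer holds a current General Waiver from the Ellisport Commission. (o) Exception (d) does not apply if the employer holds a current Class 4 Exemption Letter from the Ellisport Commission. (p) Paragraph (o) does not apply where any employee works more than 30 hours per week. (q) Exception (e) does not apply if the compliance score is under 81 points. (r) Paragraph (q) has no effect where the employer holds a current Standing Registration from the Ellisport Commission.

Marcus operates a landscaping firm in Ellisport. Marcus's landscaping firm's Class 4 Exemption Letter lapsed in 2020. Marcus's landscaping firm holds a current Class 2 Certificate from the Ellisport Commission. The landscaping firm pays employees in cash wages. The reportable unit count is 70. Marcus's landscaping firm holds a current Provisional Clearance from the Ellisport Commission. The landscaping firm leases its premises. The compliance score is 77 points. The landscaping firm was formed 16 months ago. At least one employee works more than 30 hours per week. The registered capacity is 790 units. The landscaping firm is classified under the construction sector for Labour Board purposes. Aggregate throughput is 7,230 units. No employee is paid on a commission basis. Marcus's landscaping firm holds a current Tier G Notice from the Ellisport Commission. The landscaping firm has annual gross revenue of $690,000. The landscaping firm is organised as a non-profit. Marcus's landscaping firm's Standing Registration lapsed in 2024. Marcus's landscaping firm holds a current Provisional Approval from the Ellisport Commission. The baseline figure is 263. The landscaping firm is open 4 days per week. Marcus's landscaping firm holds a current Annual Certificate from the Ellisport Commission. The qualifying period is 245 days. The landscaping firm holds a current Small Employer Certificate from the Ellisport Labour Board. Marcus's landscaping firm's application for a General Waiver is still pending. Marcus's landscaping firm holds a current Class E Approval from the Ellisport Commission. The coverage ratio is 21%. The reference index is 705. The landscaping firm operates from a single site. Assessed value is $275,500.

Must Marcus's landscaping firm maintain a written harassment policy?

Yes — Marcus's landscaping firm must maintain a written harassment policy.

Exception (a)'s conditions are all satisfied: a current Class 2 Certificate is held; a current Tier G Notice is held; annual gross revenue is $690,000, less than the $770,000 limit. Turning to paragraph (f): (f) operates — assessed value is $275,500, meeting the $236,500 threshold. (a) is therefore removed.
Exception (b) fails — the reference index is 705, not less than 673.
Exception (c): no employee is paid on commission; the employer operates from a single site; the registered capacity is 790 units, under the 920 units limit — every condition holds. Turning to paragraphs (g)–(n): (g) is engaged — the baseline figure is 263, below the 275 limit. (h) would limit (g) — the landscaping firm is classified under the construction sector — but (i) sets (h) aside: (i) operates — the reportable unit count is 70, less than the 73 limit. (j) operates (a current Annual Certificate is held), but is itself disapplied by (k): (k) operates against (j): aggregate throughput is 7,230 units, less than the 7,360 units limit. (l) would limit (k) — the coverage ratio is 21%, less than the 27% limit — but (m) sets (l) aside: (m) applies — a current Provisional Approval is held. (n) is not triggered (the General Waiver is not current), so (m) stands. Exception (c) does not apply.
Exception (d) does not apply: employees are paid cash wages.
Exception (e) is satisfied on its face — the qualifying period is 245 days, meeting the 225 days threshold; the employer is a non-profit; the business's age is 16 months, less than the 17 months limit. However, paragraphs (q)–(r) must be considered: (q) operates against (e): the compliance score is 77 points, under the 81 points limit. (r) is inapplicable (the Standing Registration is not current), so (q) stands. So (e) is unavailable.
None of the exceptions is available; § 38.5 applies in full.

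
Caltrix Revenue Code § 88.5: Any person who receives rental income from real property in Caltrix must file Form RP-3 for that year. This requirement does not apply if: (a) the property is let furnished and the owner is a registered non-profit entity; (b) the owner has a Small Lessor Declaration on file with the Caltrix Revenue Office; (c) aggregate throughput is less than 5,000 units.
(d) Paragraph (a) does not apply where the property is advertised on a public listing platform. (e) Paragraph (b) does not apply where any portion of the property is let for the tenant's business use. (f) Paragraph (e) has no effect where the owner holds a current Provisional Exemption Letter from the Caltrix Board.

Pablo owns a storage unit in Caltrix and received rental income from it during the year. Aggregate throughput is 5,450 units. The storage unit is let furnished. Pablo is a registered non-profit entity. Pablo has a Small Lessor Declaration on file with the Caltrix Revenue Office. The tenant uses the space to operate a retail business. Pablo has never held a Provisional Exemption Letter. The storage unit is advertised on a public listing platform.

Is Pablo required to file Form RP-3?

Exception (a): the property is let furnished; Pablo is a registered non-profit — every condition holds. However, paragraph (d) must be considered: (d) operates against (a): the property is publicly advertised. (a) is therefore removed.
Exception (b) is satisfied on its face — a Small Lessor Declaration is on file. But applying paragraphs (e)–(f): (e) is engaged — the space is let for business use. (f) does not operate here (the Provisional Exemption Letter is not current), so (e) stands. Exception (b) does not apply.
Exception (c) fails — aggregate throughput is 5,450 units, not less than 5,000 units.
No exception displaces § 88.5.

Yes — Pablo must file Form RP-3.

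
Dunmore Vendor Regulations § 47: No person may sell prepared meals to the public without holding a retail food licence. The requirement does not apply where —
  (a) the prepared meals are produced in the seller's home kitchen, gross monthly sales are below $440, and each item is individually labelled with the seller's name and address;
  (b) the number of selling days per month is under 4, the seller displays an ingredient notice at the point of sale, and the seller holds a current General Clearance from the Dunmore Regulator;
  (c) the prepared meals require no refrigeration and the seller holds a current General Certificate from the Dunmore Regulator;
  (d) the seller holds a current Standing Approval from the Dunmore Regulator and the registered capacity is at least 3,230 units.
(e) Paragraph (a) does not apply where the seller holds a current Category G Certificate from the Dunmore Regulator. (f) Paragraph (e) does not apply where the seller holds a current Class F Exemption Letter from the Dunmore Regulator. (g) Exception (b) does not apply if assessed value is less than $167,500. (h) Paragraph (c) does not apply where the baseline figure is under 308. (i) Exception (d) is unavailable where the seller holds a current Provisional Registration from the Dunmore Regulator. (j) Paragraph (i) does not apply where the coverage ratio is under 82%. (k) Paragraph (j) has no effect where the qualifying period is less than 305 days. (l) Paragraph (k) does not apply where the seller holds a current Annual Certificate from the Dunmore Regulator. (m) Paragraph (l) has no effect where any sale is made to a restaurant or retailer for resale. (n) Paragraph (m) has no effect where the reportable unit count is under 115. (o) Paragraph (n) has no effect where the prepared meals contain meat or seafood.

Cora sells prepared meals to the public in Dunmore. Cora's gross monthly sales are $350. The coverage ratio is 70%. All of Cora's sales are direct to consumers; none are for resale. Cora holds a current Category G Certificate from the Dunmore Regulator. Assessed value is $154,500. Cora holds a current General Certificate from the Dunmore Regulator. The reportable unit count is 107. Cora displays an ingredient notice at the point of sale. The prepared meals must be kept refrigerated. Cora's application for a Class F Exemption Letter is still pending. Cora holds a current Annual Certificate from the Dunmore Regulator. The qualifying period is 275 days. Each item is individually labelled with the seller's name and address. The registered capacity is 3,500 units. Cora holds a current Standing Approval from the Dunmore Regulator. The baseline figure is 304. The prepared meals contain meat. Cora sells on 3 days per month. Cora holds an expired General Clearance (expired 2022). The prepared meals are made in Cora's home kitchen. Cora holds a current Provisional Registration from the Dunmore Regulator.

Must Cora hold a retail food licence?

All of (a)'s requirements are met (the prepared meals are home-kitchen produced; gross monthly sales are $350, below the $440 limit; items are individually labelled). But applying paragraphs (e)–(f): (e) operates against (a): a current Category G Certificate is held. (f) is not triggered (no current Class F Exemption Letter is held), so (e) stands. (a) is therefore removed.
Exception (b) requires that the seller holds a current General Clearance from the Dunmore Regulator; but there is no General Clearance in force, so (b) is unavailable.
Exception (c) does not apply: the prepared meals require refrigeration.
Exception (d): a current Standing Approval is held; the registered capacity is 3,500 units, meeting the 3,230 units threshold — every condition holds. Applying paragraphs (i)–(o): (i) would limit (d) — a current Provisional Registration is held — but (j) sets (i) aside: (j) operates — the coverage ratio is 70%, under the 82% limit. (k) would limit (j) — the qualifying period is 275 days, less than the 305 days limit — but (l) sets (k) aside: (l) operates against (k): a current Annual Certificate is held. (m), which would lift (l), is not engaged — no sales are for resale. So (d) applies.

No — exception (d) applies; Cora is not required to hold a retail food licence.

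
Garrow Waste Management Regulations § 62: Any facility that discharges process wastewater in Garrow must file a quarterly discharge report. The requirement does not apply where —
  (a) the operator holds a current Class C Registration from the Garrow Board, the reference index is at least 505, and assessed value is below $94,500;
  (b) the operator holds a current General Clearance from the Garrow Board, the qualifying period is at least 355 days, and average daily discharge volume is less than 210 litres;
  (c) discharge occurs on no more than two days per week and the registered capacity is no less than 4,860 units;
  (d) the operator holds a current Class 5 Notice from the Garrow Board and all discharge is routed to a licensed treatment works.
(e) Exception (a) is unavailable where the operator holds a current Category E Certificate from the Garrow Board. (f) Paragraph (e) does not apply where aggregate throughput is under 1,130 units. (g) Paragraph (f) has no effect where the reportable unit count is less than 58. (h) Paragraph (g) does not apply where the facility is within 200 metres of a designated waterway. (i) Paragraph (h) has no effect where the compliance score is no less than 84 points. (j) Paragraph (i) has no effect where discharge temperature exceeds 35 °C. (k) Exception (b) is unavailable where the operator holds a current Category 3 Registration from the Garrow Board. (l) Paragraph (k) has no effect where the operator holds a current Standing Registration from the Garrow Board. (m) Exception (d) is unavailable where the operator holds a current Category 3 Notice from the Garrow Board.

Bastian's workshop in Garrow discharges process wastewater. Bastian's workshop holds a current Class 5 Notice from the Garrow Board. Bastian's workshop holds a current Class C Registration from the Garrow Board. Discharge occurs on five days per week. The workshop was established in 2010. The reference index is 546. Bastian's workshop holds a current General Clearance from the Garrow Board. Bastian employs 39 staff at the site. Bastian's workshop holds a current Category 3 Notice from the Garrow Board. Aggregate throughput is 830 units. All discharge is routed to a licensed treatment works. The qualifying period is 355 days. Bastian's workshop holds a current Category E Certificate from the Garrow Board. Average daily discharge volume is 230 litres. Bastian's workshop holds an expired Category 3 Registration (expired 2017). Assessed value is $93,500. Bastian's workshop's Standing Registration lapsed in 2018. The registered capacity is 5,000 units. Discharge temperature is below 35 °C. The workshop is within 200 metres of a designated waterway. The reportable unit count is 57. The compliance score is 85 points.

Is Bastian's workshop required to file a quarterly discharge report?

Exception (a): a current Class C Registration is held; the reference index is 546, meeting the 505 threshold; assessed value is $93,500, below the $94,500 limit — every condition holds. But: (e) operates against (a): a current Category E Certificate is held. (f) would limit (e) — aggregate throughput is 830 units, under the 1,130 units limit — but (g) sets (f) aside: (g) operates — the reportable unit count is 57, less than the 58 limit. (h) operates (the workshop is within 200 m of a designated waterway), but is set aside by (i): (i) operates — the compliance score is 85 points, meeting the 84 points threshold. (j) is not triggered (discharge temperature is below 35 °C), so (i) stands. (a) is therefore removed.
Exception (b) does not apply: average daily discharge volume is 230 litres, not less than 210 litres.
Exception (c) fails — discharge occurs on five days per week.
All of (d)'s requirements are met (a current Class 5 Notice is held; discharge is routed to a licensed treatment works). But applying paragraph (m): (m) is triggered — a current Category 3 Notice is held. Exception (d) does not apply.
None of the exceptions is available; § 62 applies in full.

Yes — Bastian's workshop must file a quarterly discharge report.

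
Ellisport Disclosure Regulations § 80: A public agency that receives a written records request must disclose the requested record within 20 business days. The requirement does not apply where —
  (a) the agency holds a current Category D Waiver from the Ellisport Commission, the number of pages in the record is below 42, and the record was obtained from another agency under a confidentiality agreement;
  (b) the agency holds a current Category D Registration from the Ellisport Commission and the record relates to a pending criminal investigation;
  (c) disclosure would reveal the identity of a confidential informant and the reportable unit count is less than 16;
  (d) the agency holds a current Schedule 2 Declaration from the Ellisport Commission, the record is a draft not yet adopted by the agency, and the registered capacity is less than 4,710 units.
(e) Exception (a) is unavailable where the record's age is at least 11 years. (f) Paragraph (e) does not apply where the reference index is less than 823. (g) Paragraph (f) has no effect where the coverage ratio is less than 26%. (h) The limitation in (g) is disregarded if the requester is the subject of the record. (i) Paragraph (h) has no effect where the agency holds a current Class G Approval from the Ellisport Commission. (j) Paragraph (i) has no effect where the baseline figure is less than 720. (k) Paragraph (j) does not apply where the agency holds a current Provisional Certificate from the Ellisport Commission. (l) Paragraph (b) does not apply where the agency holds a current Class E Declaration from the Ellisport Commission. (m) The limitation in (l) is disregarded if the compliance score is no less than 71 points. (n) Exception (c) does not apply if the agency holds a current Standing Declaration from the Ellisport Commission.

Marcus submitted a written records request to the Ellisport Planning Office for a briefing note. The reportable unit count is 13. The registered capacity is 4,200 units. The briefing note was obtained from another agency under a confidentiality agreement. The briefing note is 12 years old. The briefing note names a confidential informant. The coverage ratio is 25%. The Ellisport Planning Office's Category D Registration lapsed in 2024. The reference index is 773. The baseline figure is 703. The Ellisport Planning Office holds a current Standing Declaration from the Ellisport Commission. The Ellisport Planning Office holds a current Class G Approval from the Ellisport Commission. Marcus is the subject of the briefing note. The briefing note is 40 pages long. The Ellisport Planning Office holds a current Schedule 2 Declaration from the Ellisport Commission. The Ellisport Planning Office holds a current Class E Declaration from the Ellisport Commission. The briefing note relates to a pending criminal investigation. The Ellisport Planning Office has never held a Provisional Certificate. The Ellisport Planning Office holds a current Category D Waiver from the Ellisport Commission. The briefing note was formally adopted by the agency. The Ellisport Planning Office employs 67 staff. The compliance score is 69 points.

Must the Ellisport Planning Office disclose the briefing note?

No — exception (a) applies; the Ellisport Planning Office is not required to disclose the briefing note.

Exception (a)'s conditions are all satisfied: a current Category D Waiver is held; the number of pages in the record is 40, below the 42 limit; the briefing note was obtained under a confidentiality agreement. Under paragraphs (e)–(k): (e) is triggered (the record's age is 12 years, meeting the 11 years threshold), but is itself disapplied by (f): (f) operates against (e): the reference index is 773, less than the 823 limit. (g) would limit (f) — the coverage ratio is 25%, less than the 26% limit — but (h) sets (g) aside: (h) operates — Marcus is the subject of the briefing note. (i) operates (a current Class G Approval is held), but is overridden by (j): (j) applies — the baseline figure is 703, less than the 720 limit. (k), which would lift (j), is inapplicable — no current Provisional Certificate is held. Exception (a) stands.
Exception (b) requires that the agency holds a current Category D Registration from the Ellisport Commission; but there is no Category D Registration in force, so (b) is unavailable.
Exception (c): the briefing note names a confidential informant; the reportable unit count is 13, less than the 16 limit — every condition holds. Turning to paragraph (n): (n) is triggered — a current Standing Declaration is held. So (c) is unavailable.
Exception (d) fails — the briefing note has been formally adopted.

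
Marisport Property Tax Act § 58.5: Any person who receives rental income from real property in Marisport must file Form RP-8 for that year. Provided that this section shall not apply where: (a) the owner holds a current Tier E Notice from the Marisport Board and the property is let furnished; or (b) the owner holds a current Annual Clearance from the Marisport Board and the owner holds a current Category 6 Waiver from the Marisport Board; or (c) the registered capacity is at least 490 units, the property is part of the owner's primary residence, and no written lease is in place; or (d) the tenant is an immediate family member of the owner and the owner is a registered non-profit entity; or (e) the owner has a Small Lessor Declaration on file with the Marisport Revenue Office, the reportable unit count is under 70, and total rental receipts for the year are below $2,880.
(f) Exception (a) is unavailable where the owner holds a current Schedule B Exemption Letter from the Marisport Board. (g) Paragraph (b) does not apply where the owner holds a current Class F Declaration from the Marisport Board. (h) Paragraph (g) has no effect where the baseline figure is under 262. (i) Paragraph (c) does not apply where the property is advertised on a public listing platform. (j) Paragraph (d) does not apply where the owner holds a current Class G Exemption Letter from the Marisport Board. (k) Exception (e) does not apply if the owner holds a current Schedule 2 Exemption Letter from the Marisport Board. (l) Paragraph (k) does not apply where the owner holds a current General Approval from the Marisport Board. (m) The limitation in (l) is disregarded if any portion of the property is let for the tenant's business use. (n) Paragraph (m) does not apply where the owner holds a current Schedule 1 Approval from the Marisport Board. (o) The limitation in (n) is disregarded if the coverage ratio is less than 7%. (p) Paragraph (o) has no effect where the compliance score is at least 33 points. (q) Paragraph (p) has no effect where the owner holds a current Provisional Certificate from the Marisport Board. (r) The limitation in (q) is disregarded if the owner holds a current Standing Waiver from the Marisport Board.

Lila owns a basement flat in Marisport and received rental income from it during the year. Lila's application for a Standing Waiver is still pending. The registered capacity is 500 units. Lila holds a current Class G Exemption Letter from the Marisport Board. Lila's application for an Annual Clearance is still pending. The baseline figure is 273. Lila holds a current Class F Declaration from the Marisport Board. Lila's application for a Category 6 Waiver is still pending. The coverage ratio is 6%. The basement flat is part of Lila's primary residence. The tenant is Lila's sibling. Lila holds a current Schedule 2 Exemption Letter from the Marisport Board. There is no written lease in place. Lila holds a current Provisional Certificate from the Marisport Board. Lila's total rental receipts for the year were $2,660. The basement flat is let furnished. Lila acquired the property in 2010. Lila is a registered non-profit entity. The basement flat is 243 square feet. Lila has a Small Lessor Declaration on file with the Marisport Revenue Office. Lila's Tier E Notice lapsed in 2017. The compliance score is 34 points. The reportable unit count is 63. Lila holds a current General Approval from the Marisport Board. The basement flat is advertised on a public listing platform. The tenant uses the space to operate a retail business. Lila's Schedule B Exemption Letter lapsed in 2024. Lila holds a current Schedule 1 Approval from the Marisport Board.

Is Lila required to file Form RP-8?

Yes — Lila must file Form RP-8.

Exception (a) does not apply: there is no Tier E Notice in force.
Exception (b) requires that the owner holds a current Annual Clearance from the Marisport Board; but the Annual Clearance is not current, so (b) is unavailable.
Exception (c): the registered capacity is 500 units, meeting the 490 units threshold; the basement flat is part of the primary residence; there is no written lease — every condition holds. Turning to paragraph (i): (i) is engaged — the property is publicly advertised. So (c) is unavailable.
Exception (d): the tenant is an immediate family member; Lila is a registered non-profit — every condition holds. But: (j) operates against (d): a current Class G Exemption Letter is held. So (d) is unavailable.
Exception (e): a Small Lessor Declaration is on file; the reportable unit count is 63, under the 70 limit; total rental receipts for the year are $2,660, below the $2,880 limit — every condition holds. But: (k) operates against (e): a current Schedule 2 Exemption Letter is held. (l) is triggered (a current General Approval is held), but is displaced by (m): (m) operates against (l): the space is let for business use. (n) applies (a current Schedule 1 Approval is held), but is itself disapplied by (o): (o) operates against (n): the coverage ratio is 6%, less than the 7% limit. (p) is triggered (the compliance score is 34 points, meeting the 33 points threshold), but is itself disapplied by (q): (q) operates against (p): a current Provisional Certificate is held. (r), which would lift (q), is not triggered — no current Standing Waiver is held. So (e) is unavailable.
No exception is made out. Lila falls within the general rule.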